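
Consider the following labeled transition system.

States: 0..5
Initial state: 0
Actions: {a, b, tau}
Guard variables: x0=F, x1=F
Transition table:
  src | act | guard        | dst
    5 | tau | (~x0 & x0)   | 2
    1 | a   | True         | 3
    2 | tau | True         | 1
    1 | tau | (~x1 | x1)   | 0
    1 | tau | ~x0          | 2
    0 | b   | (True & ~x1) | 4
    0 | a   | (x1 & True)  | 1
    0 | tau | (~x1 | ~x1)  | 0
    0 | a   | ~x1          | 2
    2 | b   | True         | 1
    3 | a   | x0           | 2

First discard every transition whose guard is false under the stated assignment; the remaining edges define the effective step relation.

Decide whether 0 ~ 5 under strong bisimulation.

Answer: NOT BISIMILAR

Trace:
Compute ~ classes (split until stable):
  P[0] = {{0,1,2,3,4,5}}
  P[1] = {{0},{1},{2},{3,4,5}}
stable after 2 split(s): 4 block(s)
[0]={0}  [5]={3,4,5}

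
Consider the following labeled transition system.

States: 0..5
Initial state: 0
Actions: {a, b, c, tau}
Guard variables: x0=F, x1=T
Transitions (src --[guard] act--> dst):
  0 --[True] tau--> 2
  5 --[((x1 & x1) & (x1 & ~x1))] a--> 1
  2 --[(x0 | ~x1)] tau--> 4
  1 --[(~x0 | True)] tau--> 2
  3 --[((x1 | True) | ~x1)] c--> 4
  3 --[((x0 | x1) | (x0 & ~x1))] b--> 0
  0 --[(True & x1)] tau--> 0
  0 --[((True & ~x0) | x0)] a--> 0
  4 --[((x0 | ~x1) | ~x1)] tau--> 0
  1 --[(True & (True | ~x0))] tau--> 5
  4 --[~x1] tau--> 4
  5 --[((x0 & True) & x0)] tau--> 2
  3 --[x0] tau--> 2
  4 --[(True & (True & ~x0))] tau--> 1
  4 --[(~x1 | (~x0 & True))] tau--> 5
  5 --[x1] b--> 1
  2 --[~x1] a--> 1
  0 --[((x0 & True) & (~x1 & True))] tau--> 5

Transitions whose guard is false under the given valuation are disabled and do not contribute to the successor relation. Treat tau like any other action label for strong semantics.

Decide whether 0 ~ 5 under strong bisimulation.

Compute ~ classes (split until stable):
  P[0] = {{0,1,2,3,4,5}}
  P[1] = {{0},{1,4},{2},{3},{5}}
  P[2] = {{0},{1},{2},{3},{4},{5}}
6 equivalence class(es) (converged in 3)
class of 0: {0}; class of 5: {5}

Answer: NOT BISIMILAR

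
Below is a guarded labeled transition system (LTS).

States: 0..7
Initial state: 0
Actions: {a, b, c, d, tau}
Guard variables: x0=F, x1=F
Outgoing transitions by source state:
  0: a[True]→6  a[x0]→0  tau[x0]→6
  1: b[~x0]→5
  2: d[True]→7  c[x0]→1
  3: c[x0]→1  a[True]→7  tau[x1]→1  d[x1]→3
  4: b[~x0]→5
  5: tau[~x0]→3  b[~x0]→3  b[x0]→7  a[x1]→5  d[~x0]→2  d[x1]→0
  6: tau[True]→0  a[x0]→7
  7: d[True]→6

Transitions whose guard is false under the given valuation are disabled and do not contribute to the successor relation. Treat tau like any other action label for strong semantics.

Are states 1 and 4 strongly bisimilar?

Answer: BISIMILAR

Working:
Bisimulation quotient by refinement:
  π0 = {{0,1,2,3,4,5,6,7}}
  π1 = {{0,3},{1,4},{2,7},{5},{6}}
  π2 = {{0},{1,4},{2},{3},{5},{6},{7}}
stable after 3 split(s): 7 block(s)
[1]={1,4}  [4]={1,4}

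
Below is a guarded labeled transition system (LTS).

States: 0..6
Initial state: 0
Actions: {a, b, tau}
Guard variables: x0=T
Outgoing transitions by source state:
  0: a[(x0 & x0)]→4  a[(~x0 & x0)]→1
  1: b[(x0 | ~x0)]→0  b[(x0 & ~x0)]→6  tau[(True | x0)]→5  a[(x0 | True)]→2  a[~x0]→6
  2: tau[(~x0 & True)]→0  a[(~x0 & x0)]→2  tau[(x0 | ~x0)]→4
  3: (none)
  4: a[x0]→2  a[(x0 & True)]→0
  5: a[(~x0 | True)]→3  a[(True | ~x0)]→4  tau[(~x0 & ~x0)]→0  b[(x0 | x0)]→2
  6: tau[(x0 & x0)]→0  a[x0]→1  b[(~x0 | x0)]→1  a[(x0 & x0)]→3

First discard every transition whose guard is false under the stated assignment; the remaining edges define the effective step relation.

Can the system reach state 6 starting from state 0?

Answer: UNREACHABLE

Analysis:
14 transition(s) survive guard evaluation.
L0 = {0}
L1 = {4}  now seen {0,4}
L2 = {2}  now seen {0,2,4}
Reachable = {0,2,4}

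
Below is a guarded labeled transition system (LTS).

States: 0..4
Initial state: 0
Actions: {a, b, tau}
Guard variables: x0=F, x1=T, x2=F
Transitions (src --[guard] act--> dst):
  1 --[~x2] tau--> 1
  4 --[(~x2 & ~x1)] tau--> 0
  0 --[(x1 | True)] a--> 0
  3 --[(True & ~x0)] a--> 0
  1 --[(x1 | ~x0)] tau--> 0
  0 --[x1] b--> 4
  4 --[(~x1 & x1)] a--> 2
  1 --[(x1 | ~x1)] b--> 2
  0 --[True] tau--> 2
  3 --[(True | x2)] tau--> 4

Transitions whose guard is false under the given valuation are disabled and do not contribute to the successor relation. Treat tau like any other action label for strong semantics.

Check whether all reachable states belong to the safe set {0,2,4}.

Answer: INVARIANT HOLDS

Working:
Allowed set {0,2,4}
Reachable = {0,2,4}
  0: safe
  2: safe
  4: safe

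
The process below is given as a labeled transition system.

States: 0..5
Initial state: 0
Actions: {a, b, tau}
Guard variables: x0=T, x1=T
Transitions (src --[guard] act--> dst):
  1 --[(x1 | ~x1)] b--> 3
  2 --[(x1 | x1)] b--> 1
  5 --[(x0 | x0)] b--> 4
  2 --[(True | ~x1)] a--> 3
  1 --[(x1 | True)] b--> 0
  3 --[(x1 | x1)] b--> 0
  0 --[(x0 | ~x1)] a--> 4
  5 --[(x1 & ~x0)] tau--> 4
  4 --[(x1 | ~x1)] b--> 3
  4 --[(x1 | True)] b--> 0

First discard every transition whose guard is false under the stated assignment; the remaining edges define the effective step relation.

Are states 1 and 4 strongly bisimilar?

Compute ~ classes (split until stable):
  round 0: {{0,1,2,3,4,5}}
  round 1: {{0},{1,3,4,5},{2}}
  round 2: {{0},{1,4},{2},{3},{5}}
5 equivalence class(es) (converged in 3)
[1]={1,4}  [4]={1,4}

Answer: BISIMILAR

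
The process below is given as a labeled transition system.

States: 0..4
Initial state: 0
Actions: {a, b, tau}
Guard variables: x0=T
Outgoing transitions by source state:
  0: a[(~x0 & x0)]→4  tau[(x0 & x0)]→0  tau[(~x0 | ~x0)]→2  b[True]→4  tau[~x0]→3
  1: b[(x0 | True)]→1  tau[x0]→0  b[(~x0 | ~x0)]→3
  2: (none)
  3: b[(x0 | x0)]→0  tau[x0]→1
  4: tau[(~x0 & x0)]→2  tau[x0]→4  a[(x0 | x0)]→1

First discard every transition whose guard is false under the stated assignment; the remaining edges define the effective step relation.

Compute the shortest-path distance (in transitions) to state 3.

Layered search for 3:
  depth 0: {0}
  depth 1: {4}
  depth 2: {1}
3 never appears.

Answer: UNREACHABLE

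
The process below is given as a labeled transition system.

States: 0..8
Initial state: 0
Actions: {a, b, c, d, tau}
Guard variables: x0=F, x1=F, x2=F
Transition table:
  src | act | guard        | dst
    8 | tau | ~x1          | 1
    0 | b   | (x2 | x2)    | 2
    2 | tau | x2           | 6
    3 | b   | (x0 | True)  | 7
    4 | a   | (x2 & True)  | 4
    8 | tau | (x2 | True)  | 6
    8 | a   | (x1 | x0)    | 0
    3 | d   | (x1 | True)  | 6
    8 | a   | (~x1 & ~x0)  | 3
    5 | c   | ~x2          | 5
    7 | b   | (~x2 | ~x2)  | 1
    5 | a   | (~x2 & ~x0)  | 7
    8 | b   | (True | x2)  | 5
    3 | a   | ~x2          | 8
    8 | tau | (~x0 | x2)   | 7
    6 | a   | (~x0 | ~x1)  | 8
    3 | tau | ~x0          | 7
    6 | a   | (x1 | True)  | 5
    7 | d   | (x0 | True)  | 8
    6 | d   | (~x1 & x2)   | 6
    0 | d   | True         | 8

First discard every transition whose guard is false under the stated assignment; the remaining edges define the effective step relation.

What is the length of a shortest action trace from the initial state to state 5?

Answer: 2

Trace:
BFS to 5:
  Layer 0: {0}
  Layer 1: {8}
  Layer 2: {1,3,5,6,7}
first hit 5 at d=2 via d·b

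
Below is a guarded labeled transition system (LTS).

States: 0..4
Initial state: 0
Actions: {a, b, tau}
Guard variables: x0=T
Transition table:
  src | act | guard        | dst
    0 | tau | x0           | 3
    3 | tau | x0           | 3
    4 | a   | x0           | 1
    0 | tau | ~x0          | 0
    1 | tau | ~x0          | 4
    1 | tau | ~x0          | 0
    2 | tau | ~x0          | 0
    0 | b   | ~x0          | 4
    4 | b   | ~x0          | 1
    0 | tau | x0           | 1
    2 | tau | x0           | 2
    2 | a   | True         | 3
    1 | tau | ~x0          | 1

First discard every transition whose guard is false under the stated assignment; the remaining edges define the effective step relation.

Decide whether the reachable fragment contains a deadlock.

R = {0,1,3}
  0: tau→1  tau→3  [2 out]
  1: ∅  [no exit]
  3: tau→3  [1 out]
witness 1: tau

Answer: DEADLOCK at state 1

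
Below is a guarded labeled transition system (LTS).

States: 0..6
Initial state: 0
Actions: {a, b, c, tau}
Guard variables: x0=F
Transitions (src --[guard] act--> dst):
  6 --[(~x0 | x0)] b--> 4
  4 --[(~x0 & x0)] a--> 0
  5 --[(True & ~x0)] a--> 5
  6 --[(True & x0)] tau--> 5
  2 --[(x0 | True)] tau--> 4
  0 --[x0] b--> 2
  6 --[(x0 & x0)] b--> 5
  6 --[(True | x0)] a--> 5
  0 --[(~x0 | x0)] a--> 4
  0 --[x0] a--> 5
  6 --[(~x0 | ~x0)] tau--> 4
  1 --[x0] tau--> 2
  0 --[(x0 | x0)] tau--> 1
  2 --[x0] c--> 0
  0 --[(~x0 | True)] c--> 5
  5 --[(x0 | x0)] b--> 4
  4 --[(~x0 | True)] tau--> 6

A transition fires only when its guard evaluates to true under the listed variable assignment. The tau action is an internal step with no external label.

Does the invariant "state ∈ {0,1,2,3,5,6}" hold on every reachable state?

Inv-set: {0,1,2,3,5,6}
Reach set: {0,4,5,6}
  0: ok
  4: outside
  5: ok
  6: ok
reach 4 via a — violates

Answer: INVARIANT VIOLATED at state 4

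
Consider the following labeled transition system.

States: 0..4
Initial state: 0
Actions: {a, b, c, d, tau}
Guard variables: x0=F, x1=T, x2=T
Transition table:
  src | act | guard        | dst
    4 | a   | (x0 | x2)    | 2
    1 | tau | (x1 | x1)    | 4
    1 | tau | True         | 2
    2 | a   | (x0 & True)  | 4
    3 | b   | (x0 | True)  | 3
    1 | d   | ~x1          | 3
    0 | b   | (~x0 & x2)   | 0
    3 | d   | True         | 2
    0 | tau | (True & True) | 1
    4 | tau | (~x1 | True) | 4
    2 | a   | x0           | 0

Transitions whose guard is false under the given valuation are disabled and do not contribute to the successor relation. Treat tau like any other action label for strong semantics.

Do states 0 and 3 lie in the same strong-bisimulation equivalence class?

Refine partition for ~:
  P[0] = {{0,1,2,3,4}}
  P[1] = {{0},{1},{2},{3},{4}}
Fixed point at round 2; 5 class(es).
class of 0: {0}; class of 3: {3}

Answer: NOT BISIMILAR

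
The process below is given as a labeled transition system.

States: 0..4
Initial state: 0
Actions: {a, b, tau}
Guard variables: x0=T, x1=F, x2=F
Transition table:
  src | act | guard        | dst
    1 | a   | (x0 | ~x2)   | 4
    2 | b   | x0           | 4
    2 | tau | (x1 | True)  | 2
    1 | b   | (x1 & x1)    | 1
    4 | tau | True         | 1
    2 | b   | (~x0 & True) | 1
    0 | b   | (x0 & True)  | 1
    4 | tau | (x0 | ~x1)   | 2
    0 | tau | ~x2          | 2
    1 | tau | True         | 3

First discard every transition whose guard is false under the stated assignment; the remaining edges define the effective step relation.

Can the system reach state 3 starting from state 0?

After dropping false guards: 8 live edges.
Layer 0: {0}
Layer 1: {1,2}  now seen {0,1,2}
Layer 2: {3,4}  now seen {0,1,2,3,4}
Reach set: {0,1,2,3,4}
Path to 3: b·tau

Answer: REACHABLE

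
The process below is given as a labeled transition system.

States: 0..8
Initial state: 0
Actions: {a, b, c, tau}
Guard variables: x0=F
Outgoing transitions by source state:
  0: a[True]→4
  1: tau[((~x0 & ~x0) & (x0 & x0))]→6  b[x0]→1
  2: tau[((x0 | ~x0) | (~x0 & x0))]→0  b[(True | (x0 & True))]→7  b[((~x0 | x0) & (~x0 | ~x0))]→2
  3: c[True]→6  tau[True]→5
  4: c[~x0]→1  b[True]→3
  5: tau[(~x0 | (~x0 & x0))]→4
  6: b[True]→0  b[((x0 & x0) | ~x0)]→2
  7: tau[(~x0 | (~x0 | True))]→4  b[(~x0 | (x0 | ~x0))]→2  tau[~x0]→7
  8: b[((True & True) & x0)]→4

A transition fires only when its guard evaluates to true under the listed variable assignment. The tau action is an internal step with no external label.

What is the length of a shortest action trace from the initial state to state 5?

Layered search for 5:
  Layer 0: {0}
  Layer 1: {4}
  Layer 2: {1,3}
  Layer 3: {5,6}
depth(5)=3, e.g. a·b·tau

Answer: 3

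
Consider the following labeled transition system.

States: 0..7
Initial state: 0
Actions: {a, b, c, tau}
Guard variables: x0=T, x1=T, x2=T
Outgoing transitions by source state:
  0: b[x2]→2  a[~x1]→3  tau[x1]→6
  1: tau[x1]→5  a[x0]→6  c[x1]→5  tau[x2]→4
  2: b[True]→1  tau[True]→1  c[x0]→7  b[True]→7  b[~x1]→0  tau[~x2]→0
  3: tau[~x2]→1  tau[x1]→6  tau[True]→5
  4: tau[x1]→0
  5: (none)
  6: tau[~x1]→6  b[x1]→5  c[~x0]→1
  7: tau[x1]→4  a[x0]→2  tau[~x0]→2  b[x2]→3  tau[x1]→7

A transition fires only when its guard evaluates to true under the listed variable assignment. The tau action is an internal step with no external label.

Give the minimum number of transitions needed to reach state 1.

Answer: 2

Working:
BFS to 1:
  depth 0: {0}
  depth 1: {2,6}
  depth 2: {1,5,7}
first hit 1 at d=2 via b·b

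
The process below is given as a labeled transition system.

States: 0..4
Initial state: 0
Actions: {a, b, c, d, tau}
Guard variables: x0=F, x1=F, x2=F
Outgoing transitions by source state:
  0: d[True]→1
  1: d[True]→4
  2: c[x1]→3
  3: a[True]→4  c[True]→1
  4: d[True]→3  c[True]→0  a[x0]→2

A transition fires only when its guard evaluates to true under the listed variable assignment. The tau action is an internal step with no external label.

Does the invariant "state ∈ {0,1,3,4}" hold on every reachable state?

Answer: INVARIANT HOLDS

Working:
Inv-set: {0,1,3,4}
R = {0,1,3,4}
  0: ✓
  1: ✓
  3: ✓
  4: ✓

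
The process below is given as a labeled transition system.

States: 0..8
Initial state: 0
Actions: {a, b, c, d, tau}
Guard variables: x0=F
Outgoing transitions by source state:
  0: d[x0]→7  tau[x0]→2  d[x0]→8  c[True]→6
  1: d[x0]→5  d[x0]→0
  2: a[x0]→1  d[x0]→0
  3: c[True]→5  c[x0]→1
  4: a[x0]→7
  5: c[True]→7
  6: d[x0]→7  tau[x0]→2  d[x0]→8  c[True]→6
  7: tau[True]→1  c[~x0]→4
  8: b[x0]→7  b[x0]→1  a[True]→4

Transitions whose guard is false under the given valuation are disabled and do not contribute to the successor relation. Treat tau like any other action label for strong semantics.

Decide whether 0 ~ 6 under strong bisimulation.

Answer: BISIMILAR

Trace:
Refine partition for ~:
  round 0: {{0,1,2,3,4,5,6,7,8}}
  round 1: {{0,3,5,6},{1,2,4},{7},{8}}
  round 2: {{0,3,6},{1,2,4},{5},{7},{8}}
  round 3: {{0,6},{1,2,4},{3},{5},{7},{8}}
Fixed point at round 4; 6 class(es).
[0]={0,6}  [6]={0,6}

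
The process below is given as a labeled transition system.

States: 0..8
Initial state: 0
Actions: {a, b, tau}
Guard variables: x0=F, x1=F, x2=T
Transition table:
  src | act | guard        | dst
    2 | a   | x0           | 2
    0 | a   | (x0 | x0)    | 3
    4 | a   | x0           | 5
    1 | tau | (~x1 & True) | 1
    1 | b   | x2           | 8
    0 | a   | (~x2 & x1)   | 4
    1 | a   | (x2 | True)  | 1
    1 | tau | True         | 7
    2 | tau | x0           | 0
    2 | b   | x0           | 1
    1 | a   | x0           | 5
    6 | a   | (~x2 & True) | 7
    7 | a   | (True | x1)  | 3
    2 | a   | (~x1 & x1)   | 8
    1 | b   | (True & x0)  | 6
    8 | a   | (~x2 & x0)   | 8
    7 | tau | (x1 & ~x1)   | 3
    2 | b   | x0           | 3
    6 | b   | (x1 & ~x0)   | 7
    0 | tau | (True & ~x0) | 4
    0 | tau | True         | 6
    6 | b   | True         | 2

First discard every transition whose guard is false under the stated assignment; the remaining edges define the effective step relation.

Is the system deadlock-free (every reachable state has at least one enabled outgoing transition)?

Answer: DEADLOCK at state 2

Trace:
Reachable = {0,2,4,6}
  0: tau→4  tau→6  [2 exit(s)]
  2: ∅  [STUCK]
  4: ∅  [STUCK]
  6: b→2  [1 exit(s)]
witness 2: tau·b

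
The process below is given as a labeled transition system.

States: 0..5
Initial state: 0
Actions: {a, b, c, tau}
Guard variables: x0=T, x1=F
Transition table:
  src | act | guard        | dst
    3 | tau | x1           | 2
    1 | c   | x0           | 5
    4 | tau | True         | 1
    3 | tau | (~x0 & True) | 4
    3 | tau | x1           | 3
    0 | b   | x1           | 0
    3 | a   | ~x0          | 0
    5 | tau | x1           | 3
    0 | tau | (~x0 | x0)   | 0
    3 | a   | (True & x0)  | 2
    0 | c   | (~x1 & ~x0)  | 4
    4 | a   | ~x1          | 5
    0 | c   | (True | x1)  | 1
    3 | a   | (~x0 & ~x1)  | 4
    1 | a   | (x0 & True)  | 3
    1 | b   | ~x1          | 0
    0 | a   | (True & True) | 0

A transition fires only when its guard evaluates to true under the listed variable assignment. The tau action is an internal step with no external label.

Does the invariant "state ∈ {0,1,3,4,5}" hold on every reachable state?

Safe = {0,1,3,4,5}
R = {0,1,2,3,5}
  0: ✓
  1: ✓
  2: VIOLATES
  3: ✓
  5: ✓
reach 2 via c·a·a — violates

Answer: INVARIANT VIOLATED at state 2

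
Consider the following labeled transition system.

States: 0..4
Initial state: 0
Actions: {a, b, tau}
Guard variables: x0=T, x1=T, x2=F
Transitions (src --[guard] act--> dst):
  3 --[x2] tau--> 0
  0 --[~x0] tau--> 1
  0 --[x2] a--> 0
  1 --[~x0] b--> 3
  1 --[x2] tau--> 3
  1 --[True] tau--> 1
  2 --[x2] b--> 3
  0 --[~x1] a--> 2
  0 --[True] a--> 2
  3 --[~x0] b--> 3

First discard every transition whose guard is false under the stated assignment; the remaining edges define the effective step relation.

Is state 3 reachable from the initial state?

2 transition(s) survive guard evaluation.
L0 = {0}
L1 = {2}  total {0,2}
Reach set: {0,2}

Answer: UNREACHABLE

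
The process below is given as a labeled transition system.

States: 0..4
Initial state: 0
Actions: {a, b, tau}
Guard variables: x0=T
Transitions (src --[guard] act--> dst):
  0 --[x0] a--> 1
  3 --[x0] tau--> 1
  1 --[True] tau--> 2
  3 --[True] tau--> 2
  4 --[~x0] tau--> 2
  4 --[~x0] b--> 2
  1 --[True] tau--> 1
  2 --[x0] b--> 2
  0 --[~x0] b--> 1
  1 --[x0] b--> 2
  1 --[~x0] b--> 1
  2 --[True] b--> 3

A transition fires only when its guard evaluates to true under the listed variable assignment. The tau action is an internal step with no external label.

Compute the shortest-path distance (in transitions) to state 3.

Answer: 3

Working:
Layered search for 3:
  Layer 0: {0}
  Layer 1: {1}
  Layer 2: {2}
  Layer 3: {3}
depth(3)=3, e.g. a·b·b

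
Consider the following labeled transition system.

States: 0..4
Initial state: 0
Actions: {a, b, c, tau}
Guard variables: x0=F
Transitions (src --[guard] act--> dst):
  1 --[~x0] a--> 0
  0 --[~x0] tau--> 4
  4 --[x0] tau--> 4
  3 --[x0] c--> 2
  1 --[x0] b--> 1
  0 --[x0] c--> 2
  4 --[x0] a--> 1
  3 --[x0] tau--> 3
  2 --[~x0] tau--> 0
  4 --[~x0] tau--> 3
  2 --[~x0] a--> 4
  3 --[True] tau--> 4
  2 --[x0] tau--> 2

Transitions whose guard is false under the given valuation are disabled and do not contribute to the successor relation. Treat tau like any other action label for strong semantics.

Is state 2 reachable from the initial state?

After dropping false guards: 6 live edges.
L0 = {0}
L1 = {4}  now seen {0,4}
L2 = {3}  now seen {0,3,4}
Reachable = {0,3,4}

Answer: UNREACHABLE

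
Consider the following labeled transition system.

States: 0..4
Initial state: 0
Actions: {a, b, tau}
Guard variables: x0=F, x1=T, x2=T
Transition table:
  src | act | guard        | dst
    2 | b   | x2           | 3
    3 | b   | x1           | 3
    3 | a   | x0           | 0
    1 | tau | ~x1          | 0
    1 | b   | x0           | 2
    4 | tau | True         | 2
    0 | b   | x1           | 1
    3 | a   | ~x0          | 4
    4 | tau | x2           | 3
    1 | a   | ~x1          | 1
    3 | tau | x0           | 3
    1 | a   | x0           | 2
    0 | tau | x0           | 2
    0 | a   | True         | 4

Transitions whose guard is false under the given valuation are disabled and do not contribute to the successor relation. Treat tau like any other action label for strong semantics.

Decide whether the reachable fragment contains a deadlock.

R = {0,1,2,3,4}
  0: a→4  b→1  [2 out]
  1: ∅  [STUCK]
  2: b→3  [1 out]
  3: a→4  b→3  [2 out]
  4: tau→2  tau→3  [2 out]
Path to 1: b

Answer: DEADLOCK at state 1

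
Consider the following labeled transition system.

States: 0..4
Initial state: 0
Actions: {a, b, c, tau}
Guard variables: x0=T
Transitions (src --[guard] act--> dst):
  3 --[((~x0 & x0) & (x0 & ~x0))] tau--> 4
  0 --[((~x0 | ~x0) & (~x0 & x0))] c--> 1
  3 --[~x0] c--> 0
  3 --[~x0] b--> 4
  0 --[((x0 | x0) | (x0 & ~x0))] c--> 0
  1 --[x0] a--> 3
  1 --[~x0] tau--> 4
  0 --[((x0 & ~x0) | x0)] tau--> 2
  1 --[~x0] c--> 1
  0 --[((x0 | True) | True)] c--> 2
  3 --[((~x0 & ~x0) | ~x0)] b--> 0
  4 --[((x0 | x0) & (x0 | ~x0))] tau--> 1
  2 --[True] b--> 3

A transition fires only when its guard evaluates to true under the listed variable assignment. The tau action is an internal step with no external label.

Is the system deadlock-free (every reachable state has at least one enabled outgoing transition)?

Reach set: {0,2,3}
  0: c→0  c→2  tau→2  [3 out]
  2: b→3  [1 out]
  3: ∅  [STUCK]
witness 3: c·b

Answer: DEADLOCK at state 3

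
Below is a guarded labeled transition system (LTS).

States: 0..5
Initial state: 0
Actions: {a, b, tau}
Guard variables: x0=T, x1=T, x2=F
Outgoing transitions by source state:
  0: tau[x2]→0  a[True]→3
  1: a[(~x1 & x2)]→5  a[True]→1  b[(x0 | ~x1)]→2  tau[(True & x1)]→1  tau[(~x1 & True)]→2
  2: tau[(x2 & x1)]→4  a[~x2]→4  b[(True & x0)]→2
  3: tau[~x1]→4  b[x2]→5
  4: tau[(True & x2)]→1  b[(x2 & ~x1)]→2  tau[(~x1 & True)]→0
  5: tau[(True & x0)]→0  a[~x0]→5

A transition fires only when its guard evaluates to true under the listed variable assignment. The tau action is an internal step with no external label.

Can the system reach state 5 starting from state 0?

Answer: UNREACHABLE

Trace:
Guard filter leaves 7 enabled edge(s).
depth 0: {0}
depth 1: {3}  now seen {0,3}
Reachable = {0,3}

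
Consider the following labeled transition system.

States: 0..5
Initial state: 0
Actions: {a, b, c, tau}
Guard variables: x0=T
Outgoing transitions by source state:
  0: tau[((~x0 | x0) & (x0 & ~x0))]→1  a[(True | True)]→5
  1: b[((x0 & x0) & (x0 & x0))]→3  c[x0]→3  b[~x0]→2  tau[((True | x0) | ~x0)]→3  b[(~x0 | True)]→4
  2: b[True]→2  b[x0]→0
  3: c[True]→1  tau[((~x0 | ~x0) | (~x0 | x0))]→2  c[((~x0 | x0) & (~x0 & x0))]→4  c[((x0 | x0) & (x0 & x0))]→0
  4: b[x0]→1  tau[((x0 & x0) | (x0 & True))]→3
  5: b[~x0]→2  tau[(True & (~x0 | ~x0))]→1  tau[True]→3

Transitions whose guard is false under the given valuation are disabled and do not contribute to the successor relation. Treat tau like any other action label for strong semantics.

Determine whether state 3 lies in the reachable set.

13 transition(s) survive guard evaluation.
Layer 0: {0}
Layer 1: {5}  cumulative {0,5}
Layer 2: {3}  cumulative {0,3,5}
Layer 3: {1,2}  cumulative {0,1,2,3,5}
Layer 4: {4}  cumulative {0,1,2,3,4,5}
Reach set: {0,1,2,3,4,5}
trace reaching 3: a·tau

Answer: REACHABLE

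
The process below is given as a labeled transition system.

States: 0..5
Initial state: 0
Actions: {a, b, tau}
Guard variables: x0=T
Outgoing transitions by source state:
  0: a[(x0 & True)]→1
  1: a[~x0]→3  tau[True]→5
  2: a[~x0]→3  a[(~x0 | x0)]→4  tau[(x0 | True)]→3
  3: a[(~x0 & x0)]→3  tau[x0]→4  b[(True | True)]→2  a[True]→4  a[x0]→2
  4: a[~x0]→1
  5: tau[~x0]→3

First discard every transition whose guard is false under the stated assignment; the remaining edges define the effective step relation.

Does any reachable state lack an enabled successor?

R = {0,1,5}
  0: a→1  [deg 1]
  1: tau→5  [deg 1]
  5: ∅  [deadlock]
trace reaching 5: a·tau

Answer: DEADLOCK at state 5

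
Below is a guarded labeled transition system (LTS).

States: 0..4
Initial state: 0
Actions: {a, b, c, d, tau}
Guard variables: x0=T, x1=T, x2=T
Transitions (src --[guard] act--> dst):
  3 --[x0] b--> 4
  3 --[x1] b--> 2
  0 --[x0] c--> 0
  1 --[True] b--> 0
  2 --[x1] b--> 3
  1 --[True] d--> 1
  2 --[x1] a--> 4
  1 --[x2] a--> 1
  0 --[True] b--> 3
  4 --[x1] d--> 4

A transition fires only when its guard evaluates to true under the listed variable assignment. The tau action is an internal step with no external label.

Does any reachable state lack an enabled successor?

Answer: DEADLOCK-FREE

Working:
Reach set: {0,2,3,4}
  0: b→3  c→0  [2 out]
  2: a→4  b→3  [2 out]
  3: b→2  b→4  [2 out]
  4: d→4  [1 out]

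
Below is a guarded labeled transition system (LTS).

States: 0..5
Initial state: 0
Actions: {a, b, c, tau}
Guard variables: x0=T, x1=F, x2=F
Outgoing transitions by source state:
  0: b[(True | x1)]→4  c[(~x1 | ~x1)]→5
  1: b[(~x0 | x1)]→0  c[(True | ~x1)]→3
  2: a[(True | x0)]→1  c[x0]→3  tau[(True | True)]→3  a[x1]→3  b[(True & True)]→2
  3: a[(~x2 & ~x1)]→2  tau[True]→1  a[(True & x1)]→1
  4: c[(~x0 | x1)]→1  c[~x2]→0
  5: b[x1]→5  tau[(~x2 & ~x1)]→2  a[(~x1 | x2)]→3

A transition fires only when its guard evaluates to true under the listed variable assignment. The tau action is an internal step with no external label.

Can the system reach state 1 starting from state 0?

After dropping false guards: 12 live edges.
depth 0: {0}
depth 1: {4,5}  now seen {0,4,5}
depth 2: {2,3}  now seen {0,2,3,4,5}
depth 3: {1}  now seen {0,1,2,3,4,5}
Reach set: {0,1,2,3,4,5}
witness 1: c·tau·a

Answer: REACHABLE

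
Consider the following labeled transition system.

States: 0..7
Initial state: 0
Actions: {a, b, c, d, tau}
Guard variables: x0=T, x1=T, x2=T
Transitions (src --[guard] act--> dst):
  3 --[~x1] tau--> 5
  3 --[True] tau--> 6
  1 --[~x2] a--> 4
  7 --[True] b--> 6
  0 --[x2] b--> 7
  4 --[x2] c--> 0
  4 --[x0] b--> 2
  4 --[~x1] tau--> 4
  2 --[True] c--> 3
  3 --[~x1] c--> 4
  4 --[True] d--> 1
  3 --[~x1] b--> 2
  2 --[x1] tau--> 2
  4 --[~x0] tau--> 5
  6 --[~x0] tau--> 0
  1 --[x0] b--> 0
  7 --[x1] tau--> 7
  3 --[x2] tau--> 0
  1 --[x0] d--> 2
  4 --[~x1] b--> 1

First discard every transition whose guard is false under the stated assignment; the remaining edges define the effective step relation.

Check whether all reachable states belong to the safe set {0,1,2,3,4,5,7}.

Allowed set {0,1,2,3,4,5,7}
Reachable = {0,6,7}
  0: safe
  6: ✗ unsafe
  7: safe
counterexample path to 6: b·b

Answer: INVARIANT VIOLATED at state 6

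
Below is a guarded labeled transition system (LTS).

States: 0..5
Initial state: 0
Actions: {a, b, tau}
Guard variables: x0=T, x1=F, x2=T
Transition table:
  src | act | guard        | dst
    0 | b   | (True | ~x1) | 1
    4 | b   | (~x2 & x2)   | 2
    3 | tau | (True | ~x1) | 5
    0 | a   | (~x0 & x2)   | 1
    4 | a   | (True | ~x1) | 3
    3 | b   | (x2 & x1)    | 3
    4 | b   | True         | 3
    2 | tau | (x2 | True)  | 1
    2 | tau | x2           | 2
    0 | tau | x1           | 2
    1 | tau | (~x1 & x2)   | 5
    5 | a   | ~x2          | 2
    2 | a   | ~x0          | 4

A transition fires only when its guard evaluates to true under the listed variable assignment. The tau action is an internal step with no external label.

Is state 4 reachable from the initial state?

After dropping false guards: 7 live edges.
L0 = {0}
L1 = {1}  total {0,1}
L2 = {5}  total {0,1,5}
Reach set: {0,1,5}

Answer: UNREACHABLE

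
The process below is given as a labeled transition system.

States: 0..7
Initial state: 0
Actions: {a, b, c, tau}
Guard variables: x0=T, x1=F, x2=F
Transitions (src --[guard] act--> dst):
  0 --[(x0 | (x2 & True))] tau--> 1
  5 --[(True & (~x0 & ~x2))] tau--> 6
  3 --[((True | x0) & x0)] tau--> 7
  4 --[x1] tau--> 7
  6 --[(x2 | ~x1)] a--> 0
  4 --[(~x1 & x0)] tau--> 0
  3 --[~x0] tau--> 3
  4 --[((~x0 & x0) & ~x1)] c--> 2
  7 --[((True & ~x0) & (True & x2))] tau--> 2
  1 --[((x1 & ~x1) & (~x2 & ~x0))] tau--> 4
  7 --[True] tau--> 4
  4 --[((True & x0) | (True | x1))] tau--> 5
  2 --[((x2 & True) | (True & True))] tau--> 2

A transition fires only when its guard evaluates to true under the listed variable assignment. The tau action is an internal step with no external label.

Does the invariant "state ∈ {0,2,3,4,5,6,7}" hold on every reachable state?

Safe = {0,2,3,4,5,6,7}
R = {0,1}
  0: safe
  1: ✗ unsafe
counterexample path to 1: tau

Answer: INVARIANT VIOLATED at state 1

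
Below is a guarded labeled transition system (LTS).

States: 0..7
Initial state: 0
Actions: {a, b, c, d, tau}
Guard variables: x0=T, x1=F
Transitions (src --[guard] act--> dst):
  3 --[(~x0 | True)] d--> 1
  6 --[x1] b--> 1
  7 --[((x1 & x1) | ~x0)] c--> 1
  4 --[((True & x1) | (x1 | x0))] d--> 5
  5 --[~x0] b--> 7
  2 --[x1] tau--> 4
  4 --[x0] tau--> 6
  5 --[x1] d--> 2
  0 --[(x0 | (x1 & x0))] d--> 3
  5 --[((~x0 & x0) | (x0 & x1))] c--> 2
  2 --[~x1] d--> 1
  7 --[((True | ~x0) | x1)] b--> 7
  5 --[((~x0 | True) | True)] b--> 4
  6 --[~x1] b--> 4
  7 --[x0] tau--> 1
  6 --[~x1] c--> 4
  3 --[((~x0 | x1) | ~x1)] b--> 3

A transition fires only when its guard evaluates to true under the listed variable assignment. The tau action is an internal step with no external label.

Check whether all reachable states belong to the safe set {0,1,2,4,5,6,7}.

Safe = {0,1,2,4,5,6,7}
Reachable = {0,1,3}
  0: safe
  1: safe
  3: outside
reach 3 via d — violates

Answer: INVARIANT VIOLATED at state 3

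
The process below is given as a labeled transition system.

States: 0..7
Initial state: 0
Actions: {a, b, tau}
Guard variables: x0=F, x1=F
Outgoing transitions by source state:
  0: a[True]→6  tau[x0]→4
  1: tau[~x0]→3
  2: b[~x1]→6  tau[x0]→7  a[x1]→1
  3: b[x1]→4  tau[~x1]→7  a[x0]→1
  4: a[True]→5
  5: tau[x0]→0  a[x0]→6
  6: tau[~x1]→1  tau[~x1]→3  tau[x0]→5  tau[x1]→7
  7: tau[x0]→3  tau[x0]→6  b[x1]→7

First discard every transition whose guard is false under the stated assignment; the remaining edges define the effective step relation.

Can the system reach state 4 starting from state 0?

Answer: UNREACHABLE

Analysis:
Guard filter leaves 7 enabled edge(s).
L0 = {0}
L1 = {6}  cumulative {0,6}
L2 = {1,3}  cumulative {0,1,3,6}
L3 = {7}  cumulative {0,1,3,6,7}
R = {0,1,3,6,7}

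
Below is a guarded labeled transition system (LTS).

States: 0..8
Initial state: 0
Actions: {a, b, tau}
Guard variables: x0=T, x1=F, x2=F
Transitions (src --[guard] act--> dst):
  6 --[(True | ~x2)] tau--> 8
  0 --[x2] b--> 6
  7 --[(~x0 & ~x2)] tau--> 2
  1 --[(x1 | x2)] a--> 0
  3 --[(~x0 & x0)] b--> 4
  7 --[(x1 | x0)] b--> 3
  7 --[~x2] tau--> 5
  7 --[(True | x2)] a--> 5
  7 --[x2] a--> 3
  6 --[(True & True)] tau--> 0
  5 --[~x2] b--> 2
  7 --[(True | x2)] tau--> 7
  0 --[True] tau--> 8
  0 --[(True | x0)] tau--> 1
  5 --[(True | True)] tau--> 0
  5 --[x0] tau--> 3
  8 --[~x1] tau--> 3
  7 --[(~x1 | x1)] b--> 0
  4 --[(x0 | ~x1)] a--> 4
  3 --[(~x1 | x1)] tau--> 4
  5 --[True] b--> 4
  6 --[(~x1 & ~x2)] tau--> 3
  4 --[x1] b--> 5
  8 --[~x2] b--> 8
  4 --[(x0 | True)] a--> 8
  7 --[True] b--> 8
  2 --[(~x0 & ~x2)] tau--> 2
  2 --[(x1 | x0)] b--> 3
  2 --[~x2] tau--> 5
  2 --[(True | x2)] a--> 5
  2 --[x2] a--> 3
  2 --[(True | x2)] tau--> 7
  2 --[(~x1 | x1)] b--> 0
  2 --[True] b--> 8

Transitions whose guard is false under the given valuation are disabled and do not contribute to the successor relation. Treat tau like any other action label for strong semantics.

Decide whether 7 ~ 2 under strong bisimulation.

Answer: BISIMILAR

Working:
Bisimulation quotient by refinement:
  round 0: {{0,1,2,3,4,5,6,7,8}}
  round 1: {{0,3,6},{1},{2,7},{4},{5,8}}
  round 2: {{0},{1},{2,7},{3},{4},{5},{6},{8}}
stable after 3 split(s): 8 block(s)
7∈{2,7}, 2∈{2,7}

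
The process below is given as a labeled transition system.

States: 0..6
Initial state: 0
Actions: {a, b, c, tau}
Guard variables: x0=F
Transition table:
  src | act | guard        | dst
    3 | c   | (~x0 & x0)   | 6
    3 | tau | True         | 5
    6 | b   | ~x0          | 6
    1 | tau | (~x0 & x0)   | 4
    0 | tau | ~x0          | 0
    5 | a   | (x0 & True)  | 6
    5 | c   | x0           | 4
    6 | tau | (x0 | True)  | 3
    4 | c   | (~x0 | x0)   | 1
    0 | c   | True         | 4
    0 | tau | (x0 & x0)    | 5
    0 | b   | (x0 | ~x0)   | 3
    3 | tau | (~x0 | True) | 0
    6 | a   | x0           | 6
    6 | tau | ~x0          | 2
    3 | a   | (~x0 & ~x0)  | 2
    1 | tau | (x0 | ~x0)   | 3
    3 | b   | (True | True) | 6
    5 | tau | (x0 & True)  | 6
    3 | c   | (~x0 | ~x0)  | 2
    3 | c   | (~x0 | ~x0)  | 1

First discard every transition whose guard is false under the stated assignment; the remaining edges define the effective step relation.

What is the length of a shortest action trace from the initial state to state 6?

Answer: 2

Working:
BFS to 6:
  depth 0: {0}
  depth 1: {3,4}
  depth 2: {1,2,5,6}
depth(6)=2, e.g. b·b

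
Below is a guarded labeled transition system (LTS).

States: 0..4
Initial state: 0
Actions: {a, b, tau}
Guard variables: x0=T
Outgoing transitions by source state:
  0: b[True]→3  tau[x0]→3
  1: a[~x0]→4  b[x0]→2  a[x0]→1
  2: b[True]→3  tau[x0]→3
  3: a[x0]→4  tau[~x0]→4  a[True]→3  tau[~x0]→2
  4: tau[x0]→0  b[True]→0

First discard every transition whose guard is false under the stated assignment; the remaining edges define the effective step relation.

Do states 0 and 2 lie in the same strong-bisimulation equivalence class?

Refine partition for ~:
  π0 = {{0,1,2,3,4}}
  π1 = {{0,2,4},{1},{3}}
  π2 = {{0,2},{1},{3},{4}}
Fixed point at round 3; 4 class(es).
0∈{0,2}, 2∈{0,2}

Answer: BISIMILAR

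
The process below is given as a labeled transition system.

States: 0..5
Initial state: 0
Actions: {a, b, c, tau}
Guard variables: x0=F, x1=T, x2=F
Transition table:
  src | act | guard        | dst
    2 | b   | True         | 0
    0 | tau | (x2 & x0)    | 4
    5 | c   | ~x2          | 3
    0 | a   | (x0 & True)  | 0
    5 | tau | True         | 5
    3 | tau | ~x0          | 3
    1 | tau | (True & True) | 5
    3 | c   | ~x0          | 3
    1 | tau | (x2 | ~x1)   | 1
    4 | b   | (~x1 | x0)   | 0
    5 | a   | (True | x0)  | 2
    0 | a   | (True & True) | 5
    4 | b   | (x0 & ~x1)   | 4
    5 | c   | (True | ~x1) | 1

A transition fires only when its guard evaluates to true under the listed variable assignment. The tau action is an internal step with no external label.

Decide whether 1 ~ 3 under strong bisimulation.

Answer: NOT BISIMILAR

Analysis:
Compute ~ classes (split until stable):
  π0 = {{0,1,2,3,4,5}}
  π1 = {{0},{1},{2},{3},{4},{5}}
Fixed point at round 2; 6 class(es).
[1]={1}  [3]={3}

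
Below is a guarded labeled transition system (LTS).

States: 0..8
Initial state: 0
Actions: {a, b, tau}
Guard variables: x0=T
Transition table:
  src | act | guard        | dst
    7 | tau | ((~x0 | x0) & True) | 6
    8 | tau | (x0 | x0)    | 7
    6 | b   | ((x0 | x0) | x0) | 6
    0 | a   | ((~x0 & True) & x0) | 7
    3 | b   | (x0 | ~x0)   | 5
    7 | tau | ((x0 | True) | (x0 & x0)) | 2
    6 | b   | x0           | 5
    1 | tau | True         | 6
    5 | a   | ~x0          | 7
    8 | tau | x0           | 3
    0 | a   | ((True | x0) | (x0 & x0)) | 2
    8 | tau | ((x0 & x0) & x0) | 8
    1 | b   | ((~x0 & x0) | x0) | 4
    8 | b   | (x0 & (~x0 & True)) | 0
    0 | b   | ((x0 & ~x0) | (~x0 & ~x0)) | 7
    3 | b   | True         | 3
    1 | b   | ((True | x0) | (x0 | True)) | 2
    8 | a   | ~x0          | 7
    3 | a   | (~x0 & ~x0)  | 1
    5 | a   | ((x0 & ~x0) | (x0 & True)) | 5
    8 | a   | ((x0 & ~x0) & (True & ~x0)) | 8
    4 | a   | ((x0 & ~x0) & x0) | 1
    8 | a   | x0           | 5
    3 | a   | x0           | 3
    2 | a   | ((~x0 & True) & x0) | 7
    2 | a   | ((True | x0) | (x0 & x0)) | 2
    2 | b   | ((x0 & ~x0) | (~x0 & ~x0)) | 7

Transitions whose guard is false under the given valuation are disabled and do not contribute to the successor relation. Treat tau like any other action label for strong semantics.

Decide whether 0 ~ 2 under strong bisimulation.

Answer: BISIMILAR

Working:
Refine partition for ~:
  P[0] = {{0,1,2,3,4,5,6,7,8}}
  P[1] = {{0,2,5},{1},{3},{4},{6},{7},{8}}
Fixed point at round 2; 7 class(es).
class of 0: {0,2,5}; class of 2: {0,2,5}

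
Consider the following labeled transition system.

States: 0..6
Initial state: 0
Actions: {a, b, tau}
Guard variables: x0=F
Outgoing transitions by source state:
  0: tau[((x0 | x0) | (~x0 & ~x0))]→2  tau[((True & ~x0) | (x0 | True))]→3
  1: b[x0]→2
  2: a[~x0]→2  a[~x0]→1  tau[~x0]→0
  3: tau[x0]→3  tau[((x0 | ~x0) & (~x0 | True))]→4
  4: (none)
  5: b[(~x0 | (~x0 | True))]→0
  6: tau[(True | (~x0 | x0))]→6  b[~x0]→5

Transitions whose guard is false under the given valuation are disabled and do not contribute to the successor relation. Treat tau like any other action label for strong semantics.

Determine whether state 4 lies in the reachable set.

Answer: REACHABLE

Trace:
9 transition(s) survive guard evaluation.
depth 0: {0}
depth 1: {2,3}  now seen {0,2,3}
depth 2: {1,4}  now seen {0,1,2,3,4}
Reachable = {0,1,2,3,4}
trace reaching 4: tau·tau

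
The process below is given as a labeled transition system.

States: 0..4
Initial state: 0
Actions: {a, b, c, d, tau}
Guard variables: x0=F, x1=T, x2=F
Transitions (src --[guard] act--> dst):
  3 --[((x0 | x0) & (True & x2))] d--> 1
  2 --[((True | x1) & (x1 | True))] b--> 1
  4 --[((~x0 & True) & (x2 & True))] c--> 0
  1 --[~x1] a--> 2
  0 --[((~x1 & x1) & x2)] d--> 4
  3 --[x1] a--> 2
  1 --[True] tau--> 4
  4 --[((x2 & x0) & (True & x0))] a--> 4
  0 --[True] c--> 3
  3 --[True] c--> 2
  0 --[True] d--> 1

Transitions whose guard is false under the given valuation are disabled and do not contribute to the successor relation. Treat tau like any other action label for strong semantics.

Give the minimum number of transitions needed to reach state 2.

Answer: 2

Analysis:
Breadth-first toward 2:
  depth 0: {0}
  depth 1: {1,3}
  depth 2: {2,4}
depth(2)=2, e.g. c·a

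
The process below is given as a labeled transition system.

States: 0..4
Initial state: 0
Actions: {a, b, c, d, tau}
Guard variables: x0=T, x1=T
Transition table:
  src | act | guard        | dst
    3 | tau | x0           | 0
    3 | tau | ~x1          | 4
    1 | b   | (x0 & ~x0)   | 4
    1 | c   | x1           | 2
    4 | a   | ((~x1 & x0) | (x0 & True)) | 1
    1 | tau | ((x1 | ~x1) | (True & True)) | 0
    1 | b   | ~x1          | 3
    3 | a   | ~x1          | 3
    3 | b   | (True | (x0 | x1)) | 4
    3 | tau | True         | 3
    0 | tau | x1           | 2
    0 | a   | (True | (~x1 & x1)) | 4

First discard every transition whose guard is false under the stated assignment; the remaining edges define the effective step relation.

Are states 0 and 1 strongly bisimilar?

Answer: NOT BISIMILAR

Working:
Compute ~ classes (split until stable):
  P[0] = {{0,1,2,3,4}}
  P[1] = {{0},{1},{2},{3},{4}}
Fixed point at round 2; 5 class(es).
0∈{0}, 1∈{1}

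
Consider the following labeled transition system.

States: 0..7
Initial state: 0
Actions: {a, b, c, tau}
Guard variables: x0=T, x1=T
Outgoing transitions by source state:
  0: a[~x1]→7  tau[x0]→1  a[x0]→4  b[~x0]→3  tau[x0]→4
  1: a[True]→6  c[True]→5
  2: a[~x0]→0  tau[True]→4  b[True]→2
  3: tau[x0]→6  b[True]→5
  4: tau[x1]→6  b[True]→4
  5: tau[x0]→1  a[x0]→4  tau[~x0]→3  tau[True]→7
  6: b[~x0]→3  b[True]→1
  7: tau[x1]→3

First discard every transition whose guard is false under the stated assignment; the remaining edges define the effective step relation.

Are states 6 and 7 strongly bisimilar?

Bisimulation quotient by refinement:
  P[0] = {{0,1,2,3,4,5,6,7}}
  P[1] = {{0,5},{1},{2,3,4},{6},{7}}
  P[2] = {{0},{1},{2},{3},{4},{5},{6},{7}}
8 equivalence class(es) (converged in 3)
[6]={6}  [7]={7}

Answer: NOT BISIMILAR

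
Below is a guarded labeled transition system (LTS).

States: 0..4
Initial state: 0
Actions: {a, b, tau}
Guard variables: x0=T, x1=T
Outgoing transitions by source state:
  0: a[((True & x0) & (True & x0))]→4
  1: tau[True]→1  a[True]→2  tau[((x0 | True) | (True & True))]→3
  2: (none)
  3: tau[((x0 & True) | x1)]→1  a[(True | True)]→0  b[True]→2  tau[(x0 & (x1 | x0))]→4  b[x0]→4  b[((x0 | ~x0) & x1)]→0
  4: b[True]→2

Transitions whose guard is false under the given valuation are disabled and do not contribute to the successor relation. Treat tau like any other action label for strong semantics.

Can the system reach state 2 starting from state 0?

11 transition(s) survive guard evaluation.
L0 = {0}
L1 = {4}  total {0,4}
L2 = {2}  total {0,2,4}
Reach set: {0,2,4}
witness 2: a·b

Answer: REACHABLE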